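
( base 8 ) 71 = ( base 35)1m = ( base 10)57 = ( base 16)39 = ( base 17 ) 36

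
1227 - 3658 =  - 2431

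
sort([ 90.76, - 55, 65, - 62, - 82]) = [ - 82 ,-62, - 55 , 65 , 90.76 ] 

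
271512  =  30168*9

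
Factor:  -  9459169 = - 19^1*497851^1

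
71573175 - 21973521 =49599654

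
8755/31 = 282+13/31 = 282.42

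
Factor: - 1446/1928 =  - 3/4= - 2^( - 2)  *  3^1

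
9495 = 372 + 9123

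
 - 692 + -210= - 902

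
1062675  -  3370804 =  - 2308129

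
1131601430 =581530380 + 550071050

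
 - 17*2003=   -  34051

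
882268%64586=42650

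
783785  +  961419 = 1745204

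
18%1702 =18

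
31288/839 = 37  +  245/839 =37.29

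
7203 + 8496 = 15699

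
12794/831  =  15 + 329/831  =  15.40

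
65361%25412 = 14537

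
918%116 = 106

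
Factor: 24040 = 2^3*5^1*601^1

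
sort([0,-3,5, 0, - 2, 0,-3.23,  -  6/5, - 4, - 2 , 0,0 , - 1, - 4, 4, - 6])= [ - 6, - 4, - 4, - 3.23, - 3, - 2, - 2, - 6/5, - 1, 0, 0, 0,0,0,4,5] 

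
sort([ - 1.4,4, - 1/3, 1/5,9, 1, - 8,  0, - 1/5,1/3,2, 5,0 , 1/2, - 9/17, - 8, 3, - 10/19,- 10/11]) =[ - 8, - 8,-1.4, - 10/11,-9/17, - 10/19 , - 1/3, - 1/5,0,  0,1/5,1/3,1/2,1,  2, 3,4,  5,9] 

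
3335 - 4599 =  - 1264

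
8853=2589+6264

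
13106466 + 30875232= 43981698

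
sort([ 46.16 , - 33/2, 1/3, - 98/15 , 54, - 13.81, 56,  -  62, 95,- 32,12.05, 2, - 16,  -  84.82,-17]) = [ - 84.82, - 62 , - 32, -17, - 33/2, - 16,- 13.81,-98/15,  1/3, 2,12.05, 46.16,54,56,95]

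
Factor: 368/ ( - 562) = - 184/281 =-2^3*23^1*281^( - 1)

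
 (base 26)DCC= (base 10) 9112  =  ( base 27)cdd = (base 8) 21630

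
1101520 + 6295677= 7397197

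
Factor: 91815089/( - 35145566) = - 2^( - 1)*47^( - 1 )*89^ ( - 1)*4201^( - 1)*91815089^1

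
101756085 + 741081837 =842837922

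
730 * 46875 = 34218750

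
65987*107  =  7060609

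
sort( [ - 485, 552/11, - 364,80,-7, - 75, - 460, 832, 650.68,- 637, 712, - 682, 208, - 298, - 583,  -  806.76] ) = [- 806.76 , - 682, - 637, - 583, - 485 , - 460, - 364, - 298, - 75,-7,552/11, 80, 208, 650.68, 712, 832] 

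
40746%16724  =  7298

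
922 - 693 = 229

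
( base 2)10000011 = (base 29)4F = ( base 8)203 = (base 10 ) 131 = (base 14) 95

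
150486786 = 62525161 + 87961625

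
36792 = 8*4599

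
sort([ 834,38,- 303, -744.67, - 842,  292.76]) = [ - 842, - 744.67, - 303, 38, 292.76,834]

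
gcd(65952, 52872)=24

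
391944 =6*65324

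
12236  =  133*92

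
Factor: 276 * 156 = 43056 = 2^4*3^2*13^1*23^1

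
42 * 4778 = 200676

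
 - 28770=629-29399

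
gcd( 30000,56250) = 3750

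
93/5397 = 31/1799=0.02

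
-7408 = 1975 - 9383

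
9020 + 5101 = 14121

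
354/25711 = 354/25711 = 0.01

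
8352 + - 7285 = 1067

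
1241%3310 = 1241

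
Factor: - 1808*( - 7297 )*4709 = 62125723984 = 2^4*17^1*113^1*277^1*7297^1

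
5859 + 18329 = 24188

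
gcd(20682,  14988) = 6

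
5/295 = 1/59 = 0.02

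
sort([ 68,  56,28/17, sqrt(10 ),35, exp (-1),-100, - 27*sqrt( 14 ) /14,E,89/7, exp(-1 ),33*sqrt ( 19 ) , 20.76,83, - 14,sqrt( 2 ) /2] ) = [-100, - 14 ,-27*sqrt( 14)/14,exp( - 1 ), exp ( - 1),sqrt( 2 ) /2,28/17,E,sqrt(  10 ),89/7,20.76, 35,56,68 , 83,33*sqrt(19) ]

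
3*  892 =2676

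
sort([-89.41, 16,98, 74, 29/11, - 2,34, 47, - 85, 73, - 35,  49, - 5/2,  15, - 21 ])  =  [ - 89.41,-85, - 35 , - 21, - 5/2 , - 2,  29/11 , 15,  16, 34, 47 , 49 , 73,  74, 98]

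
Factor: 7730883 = 3^4 *95443^1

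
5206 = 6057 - 851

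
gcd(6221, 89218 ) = 1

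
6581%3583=2998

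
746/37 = 20 + 6/37 = 20.16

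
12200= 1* 12200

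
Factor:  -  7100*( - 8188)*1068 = 2^6*3^1*5^2*23^1*71^1*89^2  =  62087966400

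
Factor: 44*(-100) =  - 2^4*5^2*11^1= - 4400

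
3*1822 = 5466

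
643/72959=643/72959 = 0.01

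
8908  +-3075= 5833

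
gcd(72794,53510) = 2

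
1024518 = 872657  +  151861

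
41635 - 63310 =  - 21675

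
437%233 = 204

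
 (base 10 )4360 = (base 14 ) 1836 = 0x1108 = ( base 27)5QD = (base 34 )3Q8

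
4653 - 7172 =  - 2519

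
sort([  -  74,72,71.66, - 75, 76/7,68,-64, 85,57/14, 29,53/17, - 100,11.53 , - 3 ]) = [ - 100, - 75 ,  -  74, - 64, - 3,53/17,  57/14,76/7 , 11.53,29, 68,71.66,72, 85]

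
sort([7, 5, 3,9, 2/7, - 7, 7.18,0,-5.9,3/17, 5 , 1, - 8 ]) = [ - 8,-7, - 5.9,0, 3/17,2/7, 1, 3, 5, 5,  7,7.18, 9]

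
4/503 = 4/503= 0.01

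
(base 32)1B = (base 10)43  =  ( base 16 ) 2b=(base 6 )111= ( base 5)133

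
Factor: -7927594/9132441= - 2^1* 3^(-1 ) *23^2*59^1*127^1*3044147^ (-1) 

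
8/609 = 8/609 = 0.01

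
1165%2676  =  1165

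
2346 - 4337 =-1991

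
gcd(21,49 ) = 7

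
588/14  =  42=42.00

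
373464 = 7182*52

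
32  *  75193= 2406176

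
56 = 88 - 32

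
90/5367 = 30/1789 = 0.02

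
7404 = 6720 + 684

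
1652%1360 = 292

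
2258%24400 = 2258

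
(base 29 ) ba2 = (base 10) 9543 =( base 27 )D2C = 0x2547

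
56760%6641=3632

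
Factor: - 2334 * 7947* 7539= - 139835618622= -  2^1*3^4 *7^1*359^1*  389^1*883^1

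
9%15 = 9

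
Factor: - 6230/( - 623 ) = 10 = 2^1*5^1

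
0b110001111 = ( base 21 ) j0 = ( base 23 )h8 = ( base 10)399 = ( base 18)143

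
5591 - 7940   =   - 2349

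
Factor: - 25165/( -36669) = 35/51 = 3^( -1)*5^1*7^1*17^( - 1)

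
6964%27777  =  6964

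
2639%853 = 80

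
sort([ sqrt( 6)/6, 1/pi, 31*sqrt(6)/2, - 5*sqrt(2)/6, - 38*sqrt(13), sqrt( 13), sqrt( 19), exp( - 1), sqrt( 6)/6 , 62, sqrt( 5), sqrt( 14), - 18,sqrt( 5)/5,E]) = [ - 38*sqrt( 13) , - 18, - 5 * sqrt( 2 )/6, 1/pi,exp( - 1), sqrt( 6)/6, sqrt( 6)/6 , sqrt( 5) /5,sqrt( 5), E, sqrt( 13 ), sqrt( 14), sqrt( 19), 31*sqrt( 6) /2, 62] 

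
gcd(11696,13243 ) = 17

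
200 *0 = 0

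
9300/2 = 4650 = 4650.00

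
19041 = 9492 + 9549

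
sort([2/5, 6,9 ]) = [ 2/5,6, 9]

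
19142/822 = 9571/411 = 23.29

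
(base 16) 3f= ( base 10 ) 63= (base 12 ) 53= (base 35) 1s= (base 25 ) 2d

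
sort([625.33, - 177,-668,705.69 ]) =[ - 668, -177,625.33, 705.69 ]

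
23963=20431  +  3532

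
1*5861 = 5861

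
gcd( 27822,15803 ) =1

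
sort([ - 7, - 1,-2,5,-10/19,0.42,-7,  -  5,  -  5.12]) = [-7,-7, - 5.12, - 5 , - 2,  -  1, - 10/19, 0.42,5]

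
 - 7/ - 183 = 7/183 = 0.04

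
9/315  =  1/35 = 0.03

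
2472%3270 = 2472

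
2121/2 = 2121/2 = 1060.50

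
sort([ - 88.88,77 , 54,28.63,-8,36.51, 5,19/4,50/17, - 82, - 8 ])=[-88.88,-82, - 8, - 8,  50/17,19/4,5,28.63,  36.51,54,77 ] 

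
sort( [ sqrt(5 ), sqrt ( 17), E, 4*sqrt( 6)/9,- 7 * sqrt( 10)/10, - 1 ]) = [ - 7*sqrt(10)/10,-1,4*sqrt(6) /9, sqrt(5),E,sqrt(17)]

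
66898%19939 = 7081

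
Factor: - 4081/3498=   -2^( - 1) * 3^ (-1)*7^1 = -7/6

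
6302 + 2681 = 8983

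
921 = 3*307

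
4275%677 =213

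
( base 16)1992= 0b1100110010010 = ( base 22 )dbc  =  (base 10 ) 6546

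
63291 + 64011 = 127302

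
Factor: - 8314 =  - 2^1 * 4157^1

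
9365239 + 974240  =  10339479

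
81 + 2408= 2489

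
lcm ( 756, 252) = 756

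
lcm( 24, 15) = 120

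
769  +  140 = 909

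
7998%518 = 228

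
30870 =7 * 4410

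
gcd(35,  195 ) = 5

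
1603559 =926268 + 677291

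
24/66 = 4/11 = 0.36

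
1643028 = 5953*276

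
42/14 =3= 3.00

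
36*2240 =80640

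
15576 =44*354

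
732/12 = 61 = 61.00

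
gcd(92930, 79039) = 1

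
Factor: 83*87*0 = 0=0^1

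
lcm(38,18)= 342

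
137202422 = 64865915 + 72336507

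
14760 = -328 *( - 45)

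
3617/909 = 3617/909 = 3.98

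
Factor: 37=37^1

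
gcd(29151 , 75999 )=3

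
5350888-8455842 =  - 3104954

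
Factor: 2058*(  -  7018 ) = -14443044  =  -2^2*3^1 * 7^3 * 11^2*29^1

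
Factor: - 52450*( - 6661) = 2^1*5^2*1049^1*6661^1  =  349369450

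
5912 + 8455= 14367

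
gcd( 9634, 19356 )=2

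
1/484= 1/484 =0.00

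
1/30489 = 1/30489 = 0.00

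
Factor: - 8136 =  - 2^3*3^2*113^1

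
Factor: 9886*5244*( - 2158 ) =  - 2^4 * 3^1*13^1 * 19^1 * 23^1*83^1*4943^1 = - 111875433072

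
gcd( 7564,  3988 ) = 4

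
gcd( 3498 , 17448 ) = 6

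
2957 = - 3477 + 6434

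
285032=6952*41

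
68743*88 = 6049384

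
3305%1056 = 137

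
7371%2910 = 1551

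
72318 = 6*12053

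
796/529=796/529 = 1.50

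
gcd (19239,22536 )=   3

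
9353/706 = 9353/706 = 13.25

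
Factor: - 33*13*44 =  - 2^2* 3^1*11^2*13^1 = -18876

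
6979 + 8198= 15177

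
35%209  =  35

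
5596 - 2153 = 3443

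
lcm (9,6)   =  18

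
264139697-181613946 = 82525751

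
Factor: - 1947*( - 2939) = 3^1* 11^1*59^1*2939^1 = 5722233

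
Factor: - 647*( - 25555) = 5^1* 19^1*269^1*647^1 = 16534085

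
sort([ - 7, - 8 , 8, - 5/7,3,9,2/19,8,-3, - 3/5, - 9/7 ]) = [ - 8, - 7, - 3, - 9/7, - 5/7, - 3/5,2/19,3,8,8, 9] 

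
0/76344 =0 = 0.00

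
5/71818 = 5/71818 = 0.00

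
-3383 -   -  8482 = 5099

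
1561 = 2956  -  1395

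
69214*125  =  8651750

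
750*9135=6851250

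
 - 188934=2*( - 94467 ) 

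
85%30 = 25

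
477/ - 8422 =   -  477/8422  =  - 0.06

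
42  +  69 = 111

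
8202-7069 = 1133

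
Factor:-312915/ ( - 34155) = 3^(-2)*11^( - 1 )*907^1 = 907/99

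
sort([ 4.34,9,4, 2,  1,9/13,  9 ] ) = [ 9/13,1,2,4, 4.34,9,9]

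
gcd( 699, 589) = 1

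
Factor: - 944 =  - 2^4*59^1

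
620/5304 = 155/1326  =  0.12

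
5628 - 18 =5610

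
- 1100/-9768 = 25/222 = 0.11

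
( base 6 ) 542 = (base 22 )98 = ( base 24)8E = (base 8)316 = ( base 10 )206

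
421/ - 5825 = -421/5825= - 0.07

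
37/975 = 37/975 = 0.04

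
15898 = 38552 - 22654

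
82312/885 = 82312/885 = 93.01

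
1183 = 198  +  985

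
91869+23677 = 115546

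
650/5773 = 650/5773= 0.11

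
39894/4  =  19947/2 =9973.50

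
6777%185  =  117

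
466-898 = - 432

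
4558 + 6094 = 10652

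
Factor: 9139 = 13^1*19^1*37^1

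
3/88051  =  3/88051 = 0.00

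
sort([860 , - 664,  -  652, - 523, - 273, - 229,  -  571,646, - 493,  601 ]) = [  -  664,  -  652, - 571, - 523, - 493, - 273, - 229, 601 , 646, 860 ] 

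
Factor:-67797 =-3^7*31^1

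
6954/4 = 3477/2 = 1738.50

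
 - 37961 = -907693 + 869732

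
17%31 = 17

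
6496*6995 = 45439520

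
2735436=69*39644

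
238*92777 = 22080926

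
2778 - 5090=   -  2312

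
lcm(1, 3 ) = 3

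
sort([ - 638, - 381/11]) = [ - 638, - 381/11]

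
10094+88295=98389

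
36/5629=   36/5629 = 0.01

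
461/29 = 461/29 = 15.90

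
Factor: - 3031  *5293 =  - 7^1*67^1 * 79^1  *433^1 = - 16043083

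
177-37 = 140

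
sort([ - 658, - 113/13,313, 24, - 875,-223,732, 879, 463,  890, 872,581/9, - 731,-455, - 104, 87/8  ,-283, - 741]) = [ - 875, - 741, - 731, - 658,- 455,-283, - 223, - 104, - 113/13, 87/8, 24,  581/9, 313, 463,732, 872, 879, 890]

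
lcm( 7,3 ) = 21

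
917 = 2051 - 1134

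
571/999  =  571/999= 0.57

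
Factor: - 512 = -2^9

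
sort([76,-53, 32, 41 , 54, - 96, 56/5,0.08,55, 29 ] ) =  [ - 96, - 53,0.08, 56/5, 29, 32, 41,54,  55, 76 ]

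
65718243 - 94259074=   -  28540831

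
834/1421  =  834/1421 = 0.59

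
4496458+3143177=7639635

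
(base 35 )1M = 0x39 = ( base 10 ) 57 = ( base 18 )33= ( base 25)27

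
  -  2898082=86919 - 2985001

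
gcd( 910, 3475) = 5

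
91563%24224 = 18891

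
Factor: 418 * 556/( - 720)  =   - 29051/90  =  - 2^( - 1 )*3^( - 2 )*5^ (  -  1)*11^1*19^1*139^1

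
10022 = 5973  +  4049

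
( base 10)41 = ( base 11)38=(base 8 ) 51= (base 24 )1h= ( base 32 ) 19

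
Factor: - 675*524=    - 2^2*3^3*5^2*131^1 = - 353700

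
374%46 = 6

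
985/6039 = 985/6039 = 0.16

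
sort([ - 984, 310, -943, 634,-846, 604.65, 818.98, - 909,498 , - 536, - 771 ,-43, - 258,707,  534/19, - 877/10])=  [-984,-943, - 909, - 846, - 771 , - 536, - 258, - 877/10, - 43,  534/19, 310,498,604.65,634, 707,818.98 ] 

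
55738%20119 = 15500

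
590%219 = 152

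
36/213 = 12/71= 0.17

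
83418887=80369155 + 3049732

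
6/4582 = 3/2291  =  0.00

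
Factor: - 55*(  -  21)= 1155 =3^1*5^1 * 7^1*11^1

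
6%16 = 6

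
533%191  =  151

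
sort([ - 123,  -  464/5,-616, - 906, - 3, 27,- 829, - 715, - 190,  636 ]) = [ - 906, - 829, - 715, - 616, - 190,-123,-464/5, - 3, 27, 636] 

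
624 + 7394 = 8018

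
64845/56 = 64845/56 =1157.95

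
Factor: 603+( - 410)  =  193^1 = 193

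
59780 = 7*8540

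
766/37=20 + 26/37 =20.70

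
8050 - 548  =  7502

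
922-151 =771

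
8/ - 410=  - 1 + 201/205 = - 0.02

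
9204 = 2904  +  6300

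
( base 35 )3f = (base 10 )120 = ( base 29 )44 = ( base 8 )170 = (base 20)60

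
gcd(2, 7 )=1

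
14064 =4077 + 9987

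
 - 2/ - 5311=2/5311= 0.00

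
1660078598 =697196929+962881669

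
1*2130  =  2130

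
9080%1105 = 240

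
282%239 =43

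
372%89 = 16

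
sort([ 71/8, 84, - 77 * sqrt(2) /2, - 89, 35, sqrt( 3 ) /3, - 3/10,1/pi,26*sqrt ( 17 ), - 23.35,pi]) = [ - 89, - 77*sqrt (2 )/2,-23.35, - 3/10,1/pi, sqrt( 3) /3, pi, 71/8, 35, 84, 26*sqrt (17)]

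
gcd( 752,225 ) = 1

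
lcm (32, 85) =2720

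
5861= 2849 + 3012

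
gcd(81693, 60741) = 9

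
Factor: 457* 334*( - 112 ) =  - 2^5*7^1*167^1 * 457^1 = - 17095456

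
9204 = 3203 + 6001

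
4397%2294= 2103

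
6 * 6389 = 38334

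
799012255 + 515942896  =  1314955151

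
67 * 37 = 2479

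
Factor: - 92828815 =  - 5^1*18565763^1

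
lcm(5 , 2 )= 10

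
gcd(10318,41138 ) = 134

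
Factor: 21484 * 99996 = 2148314064 = 2^4*3^1*13^1*41^1*131^1 * 641^1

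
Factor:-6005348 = -2^2*197^1*7621^1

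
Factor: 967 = 967^1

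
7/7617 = 7/7617 = 0.00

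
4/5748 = 1/1437 = 0.00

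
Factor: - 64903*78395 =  - 5088070685 = - 5^1*41^1*1583^1*15679^1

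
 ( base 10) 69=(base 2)1000101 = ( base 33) 23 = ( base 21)36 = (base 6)153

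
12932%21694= 12932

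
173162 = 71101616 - 70928454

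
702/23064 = 117/3844 = 0.03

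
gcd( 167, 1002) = 167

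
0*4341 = 0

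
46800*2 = 93600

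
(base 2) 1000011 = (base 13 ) 52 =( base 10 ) 67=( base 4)1003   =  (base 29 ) 29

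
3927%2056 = 1871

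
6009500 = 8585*700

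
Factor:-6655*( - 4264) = 28376920 = 2^3 * 5^1*11^3 * 13^1*41^1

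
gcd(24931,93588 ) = 1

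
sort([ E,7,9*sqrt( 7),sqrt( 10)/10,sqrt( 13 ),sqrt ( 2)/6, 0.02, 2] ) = [ 0.02,sqrt( 2) /6,sqrt(10)/10 , 2,  E , sqrt ( 13 ),7,9*sqrt( 7 )] 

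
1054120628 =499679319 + 554441309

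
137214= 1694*81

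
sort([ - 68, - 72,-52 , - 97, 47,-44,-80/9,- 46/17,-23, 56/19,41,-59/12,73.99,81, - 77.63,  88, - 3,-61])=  [  -  97, - 77.63, - 72, - 68, - 61, - 52, - 44,  -  23, - 80/9,-59/12, - 3, - 46/17, 56/19,  41, 47,  73.99, 81, 88 ] 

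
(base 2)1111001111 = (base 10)975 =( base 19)2D6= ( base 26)1BD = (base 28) 16n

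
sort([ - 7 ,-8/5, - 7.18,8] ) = [ - 7.18, - 7,-8/5,  8 ]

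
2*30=60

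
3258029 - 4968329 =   -  1710300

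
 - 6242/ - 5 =1248 + 2/5= 1248.40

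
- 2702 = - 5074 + 2372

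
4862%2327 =208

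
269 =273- 4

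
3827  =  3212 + 615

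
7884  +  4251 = 12135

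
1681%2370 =1681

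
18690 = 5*3738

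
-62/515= - 1 + 453/515 = - 0.12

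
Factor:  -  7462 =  - 2^1*7^1*13^1 * 41^1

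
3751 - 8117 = -4366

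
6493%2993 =507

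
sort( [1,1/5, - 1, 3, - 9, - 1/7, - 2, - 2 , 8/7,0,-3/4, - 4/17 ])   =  [  -  9, - 2, -2 , - 1,-3/4,  -  4/17, - 1/7,0,1/5, 1 , 8/7 , 3]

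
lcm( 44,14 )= 308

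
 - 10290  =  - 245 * 42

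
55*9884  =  543620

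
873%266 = 75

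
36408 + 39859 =76267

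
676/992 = 169/248 =0.68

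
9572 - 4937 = 4635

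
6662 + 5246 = 11908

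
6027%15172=6027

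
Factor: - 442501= - 442501^1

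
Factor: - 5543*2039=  - 11302177 = - 23^1 * 241^1*2039^1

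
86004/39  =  2205+3/13= 2205.23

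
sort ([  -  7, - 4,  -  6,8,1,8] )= [-7, - 6,  -  4,1,8, 8]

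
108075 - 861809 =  - 753734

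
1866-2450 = -584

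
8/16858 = 4/8429=0.00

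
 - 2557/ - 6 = 426 + 1/6 = 426.17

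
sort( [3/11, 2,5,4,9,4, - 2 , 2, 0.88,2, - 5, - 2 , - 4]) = [ - 5,-4, - 2, - 2,  3/11,0.88, 2,2,2,4, 4, 5,9]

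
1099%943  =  156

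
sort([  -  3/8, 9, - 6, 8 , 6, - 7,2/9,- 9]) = [ - 9, - 7,  -  6, - 3/8, 2/9,6,8,  9] 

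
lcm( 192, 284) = 13632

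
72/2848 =9/356 = 0.03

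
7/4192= 7/4192 = 0.00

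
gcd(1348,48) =4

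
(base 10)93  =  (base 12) 79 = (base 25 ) 3i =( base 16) 5d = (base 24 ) 3L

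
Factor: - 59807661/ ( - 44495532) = 19935887/14831844 = 2^(-2)*3^ ( - 1)*79^1 *409^1 * 617^1*1235987^( - 1)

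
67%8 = 3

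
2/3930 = 1/1965 = 0.00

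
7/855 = 7/855=0.01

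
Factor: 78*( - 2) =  - 156  =  - 2^2 * 3^1 * 13^1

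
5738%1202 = 930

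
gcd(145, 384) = 1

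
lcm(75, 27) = 675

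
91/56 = 13/8  =  1.62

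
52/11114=26/5557= 0.00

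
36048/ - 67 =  - 539 + 65/67= - 538.03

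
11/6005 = 11/6005 = 0.00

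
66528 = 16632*4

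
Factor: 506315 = 5^1*131^1*773^1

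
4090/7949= 4090/7949 = 0.51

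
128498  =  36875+91623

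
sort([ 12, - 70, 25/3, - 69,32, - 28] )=[ - 70, - 69, - 28,25/3, 12, 32] 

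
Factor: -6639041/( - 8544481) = 11^ ( - 1)*197^( -1)*3943^( - 1)*6639041^1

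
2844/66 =474/11 = 43.09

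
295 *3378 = 996510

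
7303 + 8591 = 15894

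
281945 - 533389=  - 251444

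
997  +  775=1772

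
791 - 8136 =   -  7345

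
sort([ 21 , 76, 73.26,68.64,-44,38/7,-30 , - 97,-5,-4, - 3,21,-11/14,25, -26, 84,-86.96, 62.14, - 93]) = [ - 97, - 93, - 86.96 ,-44,-30 , - 26 ,  -  5,  -  4, - 3 , - 11/14,38/7,  21,21,  25, 62.14,68.64,  73.26, 76,84]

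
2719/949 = 2719/949 = 2.87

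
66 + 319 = 385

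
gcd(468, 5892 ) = 12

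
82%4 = 2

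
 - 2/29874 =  - 1/14937 = - 0.00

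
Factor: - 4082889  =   - 3^1 * 151^1*9013^1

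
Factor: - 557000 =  - 2^3*5^3*557^1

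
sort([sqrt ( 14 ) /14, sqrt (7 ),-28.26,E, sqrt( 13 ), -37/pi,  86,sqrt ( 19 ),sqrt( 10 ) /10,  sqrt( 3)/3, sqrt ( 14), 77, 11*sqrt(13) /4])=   [ - 28.26, - 37/pi,sqrt(14) /14,  sqrt(10 ) /10,sqrt(3)/3 , sqrt(7),E, sqrt( 13),sqrt ( 14 ),sqrt (19 ), 11*sqrt( 13 ) /4,77,86] 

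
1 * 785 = 785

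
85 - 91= - 6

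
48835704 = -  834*(- 58556 ) 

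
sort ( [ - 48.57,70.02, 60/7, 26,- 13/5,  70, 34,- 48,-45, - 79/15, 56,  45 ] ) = [ - 48.57, - 48, - 45, - 79/15, - 13/5, 60/7,  26 , 34,45, 56, 70 , 70.02 ] 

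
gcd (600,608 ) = 8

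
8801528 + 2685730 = 11487258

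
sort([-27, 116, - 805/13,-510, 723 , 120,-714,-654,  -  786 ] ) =[ - 786,-714, - 654, - 510, - 805/13,-27,  116,120, 723]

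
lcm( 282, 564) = 564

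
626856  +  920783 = 1547639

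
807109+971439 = 1778548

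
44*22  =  968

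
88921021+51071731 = 139992752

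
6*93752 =562512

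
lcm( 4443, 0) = 0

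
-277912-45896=-323808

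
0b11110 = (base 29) 11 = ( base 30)10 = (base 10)30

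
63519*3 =190557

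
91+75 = 166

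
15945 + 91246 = 107191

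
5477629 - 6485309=-1007680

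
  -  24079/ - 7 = 24079/7=3439.86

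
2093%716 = 661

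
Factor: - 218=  - 2^1*109^1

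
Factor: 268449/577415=3^1 *5^( - 1)*23^( - 1) * 43^1 * 2081^1 * 5021^( - 1)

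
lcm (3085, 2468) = 12340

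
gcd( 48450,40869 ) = 57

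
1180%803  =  377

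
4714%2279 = 156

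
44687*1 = 44687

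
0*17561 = 0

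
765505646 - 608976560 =156529086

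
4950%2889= 2061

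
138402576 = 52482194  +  85920382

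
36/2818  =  18/1409 = 0.01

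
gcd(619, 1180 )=1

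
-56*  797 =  - 44632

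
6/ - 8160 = - 1/1360 = - 0.00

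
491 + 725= 1216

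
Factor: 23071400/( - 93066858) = - 11535700/46533429 = - 2^2 * 3^( - 2 ) * 5^2*11^1*29^( - 1 ) * 10487^1*178289^( - 1) 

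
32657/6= 32657/6 = 5442.83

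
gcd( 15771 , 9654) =3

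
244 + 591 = 835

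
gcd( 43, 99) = 1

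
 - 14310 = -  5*2862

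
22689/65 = 349 + 4/65 = 349.06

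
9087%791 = 386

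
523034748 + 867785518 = 1390820266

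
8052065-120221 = 7931844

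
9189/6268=1+2921/6268 = 1.47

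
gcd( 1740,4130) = 10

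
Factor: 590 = 2^1*5^1*59^1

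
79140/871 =79140/871 = 90.86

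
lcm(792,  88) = 792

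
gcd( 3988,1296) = 4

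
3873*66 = 255618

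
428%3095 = 428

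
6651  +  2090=8741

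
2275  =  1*2275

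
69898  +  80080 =149978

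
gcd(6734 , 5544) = 14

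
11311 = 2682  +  8629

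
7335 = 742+6593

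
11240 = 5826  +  5414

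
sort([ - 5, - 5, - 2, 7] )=[ - 5,-5,  -  2,7 ]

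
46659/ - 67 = -697 + 40/67=- 696.40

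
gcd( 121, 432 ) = 1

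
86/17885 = 86/17885 = 0.00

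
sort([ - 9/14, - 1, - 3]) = [ - 3 , - 1, - 9/14] 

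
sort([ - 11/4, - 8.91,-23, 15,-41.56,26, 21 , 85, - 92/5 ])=[ - 41.56,-23, - 92/5,  -  8.91,-11/4, 15 , 21, 26,  85 ]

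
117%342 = 117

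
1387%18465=1387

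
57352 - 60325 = -2973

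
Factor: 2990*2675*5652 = 2^3*3^2 * 5^3*13^1 *23^1*107^1*157^1 = 45206109000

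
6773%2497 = 1779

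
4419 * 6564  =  29006316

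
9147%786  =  501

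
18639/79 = 18639/79 = 235.94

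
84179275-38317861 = 45861414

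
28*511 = 14308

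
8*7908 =63264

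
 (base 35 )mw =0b1100100010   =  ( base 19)244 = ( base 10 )802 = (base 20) 202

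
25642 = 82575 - 56933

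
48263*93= 4488459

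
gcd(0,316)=316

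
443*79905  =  35397915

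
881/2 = 440 + 1/2 = 440.50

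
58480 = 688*85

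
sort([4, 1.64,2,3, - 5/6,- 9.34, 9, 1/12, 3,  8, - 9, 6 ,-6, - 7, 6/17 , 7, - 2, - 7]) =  [ - 9.34,-9, - 7,-7, - 6, - 2, - 5/6, 1/12, 6/17 , 1.64,2  ,  3, 3, 4,  6, 7, 8, 9]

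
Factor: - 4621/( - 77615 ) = 5^( - 1 ) *19^( - 2 ) *43^( - 1) *4621^1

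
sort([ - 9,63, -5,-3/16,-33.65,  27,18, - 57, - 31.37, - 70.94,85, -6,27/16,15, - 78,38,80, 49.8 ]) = [ - 78,-70.94, - 57 ,  -  33.65, - 31.37, - 9, - 6,-5, - 3/16,27/16,15,18,27,38, 49.8,63,  80,85] 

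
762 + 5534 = 6296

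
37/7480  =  37/7480=0.00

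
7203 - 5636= 1567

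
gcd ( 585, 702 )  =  117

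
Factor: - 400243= - 400243^1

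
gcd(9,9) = 9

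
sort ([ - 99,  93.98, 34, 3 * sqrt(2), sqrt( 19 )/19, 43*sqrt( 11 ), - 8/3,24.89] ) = [ - 99,-8/3, sqrt(19)/19,  3*sqrt( 2), 24.89, 34,93.98 , 43*sqrt( 11 ) ]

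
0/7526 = 0 = 0.00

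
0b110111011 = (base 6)2015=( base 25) HI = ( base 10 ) 443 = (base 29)F8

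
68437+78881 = 147318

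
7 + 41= 48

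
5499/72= 76 + 3/8 = 76.38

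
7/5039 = 7/5039 = 0.00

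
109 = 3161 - 3052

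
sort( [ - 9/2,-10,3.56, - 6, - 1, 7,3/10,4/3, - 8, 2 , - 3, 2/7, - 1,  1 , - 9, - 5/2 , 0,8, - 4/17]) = [ - 10,-9, - 8, - 6,-9/2,  -  3, - 5/2, - 1, - 1, - 4/17, 0, 2/7,3/10, 1,4/3,2 , 3.56, 7, 8]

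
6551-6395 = 156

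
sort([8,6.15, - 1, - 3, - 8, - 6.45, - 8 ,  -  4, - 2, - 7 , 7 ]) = [  -  8, -8  , - 7, - 6.45, - 4, - 3,-2, - 1, 6.15 , 7, 8] 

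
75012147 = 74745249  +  266898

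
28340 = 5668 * 5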